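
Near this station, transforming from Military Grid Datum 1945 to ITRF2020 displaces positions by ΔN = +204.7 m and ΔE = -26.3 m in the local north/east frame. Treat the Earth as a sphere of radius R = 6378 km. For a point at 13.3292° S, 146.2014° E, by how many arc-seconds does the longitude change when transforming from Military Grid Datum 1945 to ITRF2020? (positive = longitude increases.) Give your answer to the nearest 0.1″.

At latitude -13.3292°, cos φ = 0.973062.
One radian of longitude at latitude φ spans R cos φ, so Δλ = ΔE / (R cos φ) = -26.3 / (6378000 × 0.973062) = -4.2377e-06 rad = -0.874″.

Δλ = -0.9″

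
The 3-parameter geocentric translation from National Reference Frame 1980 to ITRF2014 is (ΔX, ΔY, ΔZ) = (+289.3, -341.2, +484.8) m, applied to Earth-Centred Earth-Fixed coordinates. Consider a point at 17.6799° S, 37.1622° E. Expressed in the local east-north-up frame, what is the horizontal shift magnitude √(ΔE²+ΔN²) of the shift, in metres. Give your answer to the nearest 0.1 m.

647.9 m

At φ = -17.6799°, λ = 37.1622°: sin φ = -0.303699, cos φ = 0.952768, sin λ = 0.604073, cos λ = 0.796929.
ΔE = −sin λ·ΔX + cos λ·ΔY = −(0.604073)·(289.3) + (0.796929)·(-341.2) = -446.67 m.
ΔN = −sin φ cos λ·ΔX − sin φ sin λ·ΔY + cos φ·ΔZ = −(-0.303699)(0.796929)(289.3) − (-0.303699)(0.604073)(-341.2) + (0.952768)(484.8) = 469.32 m.
Horizontal magnitude = √(ΔE² + ΔN²) = √((-446.67)² + 469.32²) = 647.90 m.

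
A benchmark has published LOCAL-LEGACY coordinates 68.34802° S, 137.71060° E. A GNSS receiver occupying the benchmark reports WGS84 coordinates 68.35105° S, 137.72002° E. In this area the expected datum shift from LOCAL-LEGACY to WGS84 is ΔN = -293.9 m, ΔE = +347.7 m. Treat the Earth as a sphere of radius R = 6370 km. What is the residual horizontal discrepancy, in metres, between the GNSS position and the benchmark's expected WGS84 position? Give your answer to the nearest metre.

58 m

Observed coordinate differences: Δφ = -0.00303°, Δλ = +0.00942°.
Converting to metres (1° lat = 111177 m, cos φ = 0.368968): observed ΔN = -336.9 m, observed ΔE = 386.4 m.
Subtracting the expected shift leaves a residual of -336.9 − (-293.9) = -43.0 m north and 386.4 − (347.7) = 38.7 m east.
Residual distance = √((-43.0)² + 38.7²) = 57.8 m.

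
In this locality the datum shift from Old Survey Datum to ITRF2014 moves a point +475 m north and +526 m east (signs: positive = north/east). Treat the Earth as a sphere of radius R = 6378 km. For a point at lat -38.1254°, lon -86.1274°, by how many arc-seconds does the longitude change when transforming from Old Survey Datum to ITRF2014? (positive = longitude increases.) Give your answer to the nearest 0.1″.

Δλ = 21.6″

At latitude -38.1254°, cos φ = 0.786661.
One radian of longitude at latitude φ spans R cos φ, so Δλ = ΔE / (R cos φ) = 526.0 / (6378000 × 0.786661) = 1.0484e-04 rad = 21.624″.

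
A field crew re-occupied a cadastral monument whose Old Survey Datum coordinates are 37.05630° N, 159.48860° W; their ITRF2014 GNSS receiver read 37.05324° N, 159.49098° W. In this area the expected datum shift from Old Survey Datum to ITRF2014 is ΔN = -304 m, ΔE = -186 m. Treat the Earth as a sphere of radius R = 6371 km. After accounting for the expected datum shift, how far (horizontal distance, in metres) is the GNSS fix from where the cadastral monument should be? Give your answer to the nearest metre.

Observed coordinate differences: Δφ = -0.00306°, Δλ = -0.00238°.
Converting to metres (1° lat = 111195 m, cos φ = 0.798044): observed ΔN = -340.3 m, observed ΔE = -211.2 m.
Subtracting the expected shift leaves a residual of -340.3 − (-304) = -36.3 m north and -211.2 − (-186) = -25.2 m east.
Residual distance = √((-36.3)² + (-25.2)²) = 44.2 m.

44 m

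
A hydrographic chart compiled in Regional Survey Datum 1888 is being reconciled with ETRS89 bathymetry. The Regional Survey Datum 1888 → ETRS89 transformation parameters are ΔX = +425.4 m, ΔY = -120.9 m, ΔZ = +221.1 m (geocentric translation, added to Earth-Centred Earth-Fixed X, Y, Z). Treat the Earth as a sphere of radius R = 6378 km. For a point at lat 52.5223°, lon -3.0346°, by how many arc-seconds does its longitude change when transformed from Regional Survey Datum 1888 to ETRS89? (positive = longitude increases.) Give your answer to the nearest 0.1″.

sin φ = 0.793590, cos φ = 0.608453, sin λ = -0.052939, cos λ = 0.998598.
East component: ΔE = −sin λ·ΔX + cos λ·ΔY = −(-0.052939)(425.4) + (0.998598)(-120.9) = -98.21 m.
1° of latitude spans πR/180 = 111317 m; at latitude φ, 1° of longitude spans that × cos φ = 67731.2 m, so Δλ = -98.21 / 67731.2 × 3600 = -5.220″.

Δλ = -5.2″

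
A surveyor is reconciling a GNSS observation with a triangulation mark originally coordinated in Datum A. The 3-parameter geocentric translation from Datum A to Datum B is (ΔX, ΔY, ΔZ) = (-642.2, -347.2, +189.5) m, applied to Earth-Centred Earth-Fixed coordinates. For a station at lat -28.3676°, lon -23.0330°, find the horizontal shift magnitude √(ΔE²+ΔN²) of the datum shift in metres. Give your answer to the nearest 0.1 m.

572.9 m

At φ = -28.3676°, λ = -23.0330°: sin φ = -0.475127, cos φ = 0.879917, sin λ = -0.391261, cos λ = 0.920280.
ΔE = −sin λ·ΔX + cos λ·ΔY = −(-0.391261)·(-642.2) + (0.920280)·(-347.2) = -570.79 m.
ΔN = −sin φ cos λ·ΔX − sin φ sin λ·ΔY + cos φ·ΔZ = −(-0.475127)(0.920280)(-642.2) − (-0.475127)(-0.391261)(-347.2) + (0.879917)(189.5) = -49.51 m.
Horizontal magnitude = √(ΔE² + ΔN²) = √((-570.79)² + (-49.51)²) = 572.93 m.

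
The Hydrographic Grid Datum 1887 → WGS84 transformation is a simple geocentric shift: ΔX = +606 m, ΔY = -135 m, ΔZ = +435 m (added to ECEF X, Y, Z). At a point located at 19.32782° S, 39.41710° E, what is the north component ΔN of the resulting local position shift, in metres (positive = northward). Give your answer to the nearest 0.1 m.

The local north axis is (−sin φ cos λ, −sin φ sin λ, cos φ), giving ΔN = 154.949 − 28.371 + 410.484 = 537.06 m.

ΔN = 537.1 m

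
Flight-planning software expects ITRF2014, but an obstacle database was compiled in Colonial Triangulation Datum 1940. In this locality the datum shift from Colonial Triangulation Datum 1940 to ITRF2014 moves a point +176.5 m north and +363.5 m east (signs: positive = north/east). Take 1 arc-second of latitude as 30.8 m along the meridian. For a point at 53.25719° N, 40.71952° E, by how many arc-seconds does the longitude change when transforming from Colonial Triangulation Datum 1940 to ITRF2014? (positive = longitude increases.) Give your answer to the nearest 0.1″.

At latitude 53.25719°, cos φ = 0.598224.
1″ of longitude at this latitude = 30.80 × cos φ = 18.4253 m, so Δλ = 363.5 / 18.4253 = 19.728″.

Δλ = 19.7″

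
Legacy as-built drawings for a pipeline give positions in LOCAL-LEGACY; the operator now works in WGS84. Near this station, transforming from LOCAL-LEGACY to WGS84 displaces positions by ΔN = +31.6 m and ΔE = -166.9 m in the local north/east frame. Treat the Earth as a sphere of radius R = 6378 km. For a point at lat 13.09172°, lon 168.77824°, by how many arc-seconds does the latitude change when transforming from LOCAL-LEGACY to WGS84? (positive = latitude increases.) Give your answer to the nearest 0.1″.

On a sphere of radius R, 1 rad of latitude = R, so Δφ = ΔN / R = 31.6 / 6378000 = 4.9545e-06 rad = 1.022″.

Δφ = 1.0″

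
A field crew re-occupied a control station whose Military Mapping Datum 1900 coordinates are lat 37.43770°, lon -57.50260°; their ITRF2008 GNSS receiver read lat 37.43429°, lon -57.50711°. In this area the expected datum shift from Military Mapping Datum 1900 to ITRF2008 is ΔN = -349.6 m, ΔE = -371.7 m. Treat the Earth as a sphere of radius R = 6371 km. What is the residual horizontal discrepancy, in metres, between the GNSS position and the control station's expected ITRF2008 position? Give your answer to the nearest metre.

Observed coordinate differences: Δφ = -0.00341°, Δλ = -0.00451°.
Converting to metres (1° lat = 111195 m, cos φ = 0.794015): observed ΔN = -379.2 m, observed ΔE = -398.2 m.
Subtracting the expected shift leaves a residual of -379.2 − (-349.6) = -29.6 m north and -398.2 − (-371.7) = -26.5 m east.
Residual distance = √((-29.6)² + (-26.5)²) = 39.7 m.

40 m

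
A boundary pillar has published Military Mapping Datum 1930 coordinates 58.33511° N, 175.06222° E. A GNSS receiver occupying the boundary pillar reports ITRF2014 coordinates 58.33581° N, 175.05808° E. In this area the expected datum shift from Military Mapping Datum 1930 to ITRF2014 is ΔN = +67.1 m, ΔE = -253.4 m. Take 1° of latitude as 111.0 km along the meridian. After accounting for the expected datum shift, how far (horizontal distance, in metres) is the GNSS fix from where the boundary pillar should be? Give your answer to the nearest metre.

Observed coordinate differences: Δφ = +0.00070°, Δλ = -0.00414°.
Converting to metres (1° lat = 111000 m, cos φ = 0.524950): observed ΔN = 77.7 m, observed ΔE = -241.2 m.
Subtracting the expected shift leaves a residual of 77.7 − (67.1) = 10.6 m north and -241.2 − (-253.4) = 12.2 m east.
Residual distance = √(10.6² + 12.2²) = 16.1 m.

16 m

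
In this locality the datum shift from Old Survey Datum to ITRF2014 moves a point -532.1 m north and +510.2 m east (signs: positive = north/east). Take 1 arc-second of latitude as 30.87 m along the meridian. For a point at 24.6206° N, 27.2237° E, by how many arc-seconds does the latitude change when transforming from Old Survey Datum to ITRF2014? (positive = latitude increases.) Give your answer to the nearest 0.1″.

1″ of latitude = 30.87 m, so Δφ = -532.1 / 30.87 = -17.237″.

Δφ = -17.2″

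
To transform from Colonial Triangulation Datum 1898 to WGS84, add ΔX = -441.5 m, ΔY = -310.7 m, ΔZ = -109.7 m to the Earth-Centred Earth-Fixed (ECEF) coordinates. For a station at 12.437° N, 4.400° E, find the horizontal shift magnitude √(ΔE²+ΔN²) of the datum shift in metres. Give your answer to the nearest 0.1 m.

276.0 m

At φ = 12.437°, λ = 4.400°: sin φ = 0.215366, cos φ = 0.976533, sin λ = 0.076719, cos λ = 0.997053.
ΔE = −sin λ·ΔX + cos λ·ΔY = −(0.076719)·(-441.5) + (0.997053)·(-310.7) = -275.91 m.
ΔN = −sin φ cos λ·ΔX − sin φ sin λ·ΔY + cos φ·ΔZ = −(0.215366)(0.997053)(-441.5) − (0.215366)(0.076719)(-310.7) + (0.976533)(-109.7) = -7.19 m.
Horizontal magnitude = √(ΔE² + ΔN²) = √((-275.91)² + (-7.19)²) = 276.01 m.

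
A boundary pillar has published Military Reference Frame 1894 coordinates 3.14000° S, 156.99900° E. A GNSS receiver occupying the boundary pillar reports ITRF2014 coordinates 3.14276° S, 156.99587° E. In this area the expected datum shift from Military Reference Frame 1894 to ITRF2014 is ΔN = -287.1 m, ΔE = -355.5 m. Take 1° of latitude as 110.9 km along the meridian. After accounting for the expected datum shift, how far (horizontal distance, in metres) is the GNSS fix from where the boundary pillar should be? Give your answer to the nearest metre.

21 m

Observed coordinate differences: Δφ = -0.00276°, Δλ = -0.00313°.
Converting to metres (1° lat = 110900 m, cos φ = 0.998499): observed ΔN = -306.1 m, observed ΔE = -346.6 m.
Subtracting the expected shift leaves a residual of -306.1 − (-287.1) = -19.0 m north and -346.6 − (-355.5) = 8.9 m east.
Residual distance = √((-19.0)² + 8.9²) = 21.0 m.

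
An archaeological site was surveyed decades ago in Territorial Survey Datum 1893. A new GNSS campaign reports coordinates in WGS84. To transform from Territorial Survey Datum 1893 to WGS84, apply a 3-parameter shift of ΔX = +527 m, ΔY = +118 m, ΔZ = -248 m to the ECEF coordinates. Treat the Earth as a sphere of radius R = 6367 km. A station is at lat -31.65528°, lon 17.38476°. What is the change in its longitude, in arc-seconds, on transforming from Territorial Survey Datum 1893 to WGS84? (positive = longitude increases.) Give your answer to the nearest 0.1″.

Δλ = -1.7″

sin φ = -0.524807, cos φ = 0.851221, sin λ = 0.298787, cos λ = 0.954320.
East component: ΔE = −sin λ·ΔX + cos λ·ΔY = −(0.298787)(527) + (0.954320)(118) = -44.85 m.
1° of latitude spans πR/180 = 111125 m; at latitude φ, 1° of longitude spans that × cos φ = 94592.0 m, so Δλ = -44.85 / 94592.0 × 3600 = -1.707″.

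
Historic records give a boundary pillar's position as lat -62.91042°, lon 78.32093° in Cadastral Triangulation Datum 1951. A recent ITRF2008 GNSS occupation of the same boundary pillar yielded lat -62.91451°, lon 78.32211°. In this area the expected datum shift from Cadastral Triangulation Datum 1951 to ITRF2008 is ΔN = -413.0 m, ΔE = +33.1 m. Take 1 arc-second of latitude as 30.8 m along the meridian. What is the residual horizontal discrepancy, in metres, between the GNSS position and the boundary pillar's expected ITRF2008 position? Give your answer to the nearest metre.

48 m

Observed coordinate differences: Δφ = -0.00409°, Δλ = +0.00118°.
Converting to metres (1° lat = 110880 m, cos φ = 0.455383): observed ΔN = -453.5 m, observed ΔE = 59.6 m.
Subtracting the expected shift leaves a residual of -453.5 − (-413.0) = -40.5 m north and 59.6 − (33.1) = 26.5 m east.
Residual distance = √((-40.5)² + 26.5²) = 48.4 m.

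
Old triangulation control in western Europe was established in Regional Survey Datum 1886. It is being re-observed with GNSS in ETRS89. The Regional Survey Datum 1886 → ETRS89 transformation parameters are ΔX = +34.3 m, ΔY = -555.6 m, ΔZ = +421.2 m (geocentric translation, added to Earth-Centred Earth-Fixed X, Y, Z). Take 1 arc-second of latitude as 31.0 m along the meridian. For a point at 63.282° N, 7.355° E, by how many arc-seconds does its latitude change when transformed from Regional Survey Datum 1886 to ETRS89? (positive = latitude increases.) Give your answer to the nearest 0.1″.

Δφ = 7.2″

sin φ = 0.893230, cos φ = 0.449600, sin λ = 0.128017, cos λ = 0.991772.
North component: ΔN = −sin φ cos λ·ΔX − sin φ sin λ·ΔY + cos φ·ΔZ = −(0.893230)(0.991772)(34.3) − (0.893230)(0.128017)(-555.6) + (0.449600)(421.2) = 222.52 m.
1° of latitude spans 3600 × 31.00 = 111600 m, so Δφ = 222.52 / 111600 × 3600 = 7.178″.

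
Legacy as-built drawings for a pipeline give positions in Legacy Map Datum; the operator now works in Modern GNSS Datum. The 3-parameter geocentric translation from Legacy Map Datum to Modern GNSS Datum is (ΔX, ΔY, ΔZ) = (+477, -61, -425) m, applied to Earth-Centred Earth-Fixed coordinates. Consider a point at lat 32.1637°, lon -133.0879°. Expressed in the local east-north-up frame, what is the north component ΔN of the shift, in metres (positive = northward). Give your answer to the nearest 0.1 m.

At φ = 32.1637°, λ = -133.0879°: sin φ = 0.532340, cos φ = 0.846531, sin λ = -0.730307, cos λ = -0.683120.
ΔN = −sin φ cos λ·ΔX − sin φ sin λ·ΔY + cos φ·ΔZ = −(0.532340)(-0.683120)(477) − (0.532340)(-0.730307)(-61) + (0.846531)(-425) = -210.03 m.

ΔN = -210.0 m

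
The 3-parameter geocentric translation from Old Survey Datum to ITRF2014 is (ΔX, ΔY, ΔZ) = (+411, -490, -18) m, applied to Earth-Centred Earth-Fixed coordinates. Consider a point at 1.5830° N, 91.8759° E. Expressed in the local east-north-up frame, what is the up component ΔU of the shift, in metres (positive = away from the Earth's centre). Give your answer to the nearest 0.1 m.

ΔU = -503.5 m

The local up (radial) axis is (cos φ cos λ, cos φ sin λ, sin φ), giving ΔU = -13.449 − 489.550 − 0.497 = -503.50 m.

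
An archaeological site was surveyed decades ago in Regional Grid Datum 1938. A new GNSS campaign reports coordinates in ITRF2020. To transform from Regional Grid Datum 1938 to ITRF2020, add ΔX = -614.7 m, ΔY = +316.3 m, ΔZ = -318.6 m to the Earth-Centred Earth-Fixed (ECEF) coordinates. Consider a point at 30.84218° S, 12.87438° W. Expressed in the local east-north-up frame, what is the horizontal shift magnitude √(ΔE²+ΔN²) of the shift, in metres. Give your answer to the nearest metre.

At φ = -30.84218°, λ = -12.87438°: sin φ = -0.512675, cos φ = 0.858583, sin λ = -0.222814, cos λ = 0.974861.
ΔE = −sin λ·ΔX + cos λ·ΔY = −(-0.222814)·(-614.7) + (0.974861)·(316.3) = 171.38 m.
ΔN = −sin φ cos λ·ΔX − sin φ sin λ·ΔY + cos φ·ΔZ = −(-0.512675)(0.974861)(-614.7) − (-0.512675)(-0.222814)(316.3) + (0.858583)(-318.6) = -616.89 m.
Horizontal magnitude = √(ΔE² + ΔN²) = √(171.38² + (-616.89)²) = 640.26 m.

640 m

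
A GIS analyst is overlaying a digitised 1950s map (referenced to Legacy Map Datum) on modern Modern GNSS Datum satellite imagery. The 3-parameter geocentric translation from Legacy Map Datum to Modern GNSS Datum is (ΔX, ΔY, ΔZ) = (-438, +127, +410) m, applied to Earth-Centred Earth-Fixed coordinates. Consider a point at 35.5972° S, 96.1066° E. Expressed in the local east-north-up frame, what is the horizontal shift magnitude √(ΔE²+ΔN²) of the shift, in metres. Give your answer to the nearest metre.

The local east axis at (φ, λ) is (−sin λ, cos λ, 0), so ΔE = −sin(96.1066°)·(-438) + cos(96.1066°)·127 = 422.00 m.
The local north axis is (−sin φ cos λ, −sin φ sin λ, cos φ), giving ΔN = 27.121 + 73.505 + 333.383 = 434.01 m.
Horizontal magnitude = √(ΔE² + ΔN²) = √(422.00² + 434.01²) = 605.35 m.

605 m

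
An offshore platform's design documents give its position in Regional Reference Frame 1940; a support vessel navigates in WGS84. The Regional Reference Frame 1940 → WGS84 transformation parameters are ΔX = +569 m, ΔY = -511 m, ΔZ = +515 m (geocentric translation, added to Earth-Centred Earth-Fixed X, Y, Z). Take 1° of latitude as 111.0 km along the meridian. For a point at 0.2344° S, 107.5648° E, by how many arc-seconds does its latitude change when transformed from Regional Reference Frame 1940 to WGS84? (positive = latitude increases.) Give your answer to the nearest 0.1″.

Δφ = 16.6″

sin φ = -0.004091, cos φ = 0.999992, sin λ = 0.953376, cos λ = -0.301784.
North component: ΔN = −sin φ cos λ·ΔX − sin φ sin λ·ΔY + cos φ·ΔZ = −(-0.004091)(-0.301784)(569) − (-0.004091)(0.953376)(-511) + (0.999992)(515) = 512.30 m.
1° of latitude spans 111000 m, so Δφ = 512.30 / 111000 × 3600 = 16.615″.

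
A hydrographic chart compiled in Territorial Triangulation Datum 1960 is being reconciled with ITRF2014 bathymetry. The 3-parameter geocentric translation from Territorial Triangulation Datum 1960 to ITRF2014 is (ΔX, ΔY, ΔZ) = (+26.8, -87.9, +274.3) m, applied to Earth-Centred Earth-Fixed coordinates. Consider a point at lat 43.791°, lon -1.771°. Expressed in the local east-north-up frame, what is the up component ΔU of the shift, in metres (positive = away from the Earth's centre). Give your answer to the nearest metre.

ΔU = 211 m

The local up (radial) axis is (cos φ cos λ, cos φ sin λ, sin φ), giving ΔU = 19.337 + 1.961 + 189.824 = 211.12 m.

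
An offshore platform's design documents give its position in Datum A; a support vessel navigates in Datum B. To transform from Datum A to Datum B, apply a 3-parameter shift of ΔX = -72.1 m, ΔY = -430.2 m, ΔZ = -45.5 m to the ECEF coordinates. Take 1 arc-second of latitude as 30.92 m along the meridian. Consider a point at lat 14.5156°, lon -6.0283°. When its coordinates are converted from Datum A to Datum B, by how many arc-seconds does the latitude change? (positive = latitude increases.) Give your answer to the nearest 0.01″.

Δφ = -1.21″

sin φ = 0.250644, cos φ = 0.968079, sin λ = -0.105020, cos λ = 0.994470.
North component: ΔN = −sin φ cos λ·ΔX − sin φ sin λ·ΔY + cos φ·ΔZ = −(0.250644)(0.994470)(-72.1) − (0.250644)(-0.105020)(-430.2) + (0.968079)(-45.5) = -37.40 m.
1° of latitude spans 3600 × 30.92 = 111312 m, so Δφ = -37.40 / 111312 × 3600 = -1.210″.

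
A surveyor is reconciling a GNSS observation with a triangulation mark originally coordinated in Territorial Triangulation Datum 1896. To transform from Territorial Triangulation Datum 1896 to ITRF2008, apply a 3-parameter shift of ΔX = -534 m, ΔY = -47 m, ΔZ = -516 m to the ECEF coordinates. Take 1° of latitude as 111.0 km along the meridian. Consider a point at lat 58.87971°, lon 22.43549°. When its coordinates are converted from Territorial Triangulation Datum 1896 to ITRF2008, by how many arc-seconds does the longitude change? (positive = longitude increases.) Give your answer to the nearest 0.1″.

sin φ = 0.856084, cos φ = 0.516837, sin λ = 0.381643, cos λ = 0.924310.
East component: ΔE = −sin λ·ΔX + cos λ·ΔY = −(0.381643)(-534) + (0.924310)(-47) = 160.35 m.
1° of latitude spans 111000 m; at latitude φ, 1° of longitude spans that × cos φ = 57368.9 m, so Δλ = 160.35 / 57368.9 × 3600 = 10.063″.

Δλ = 10.1″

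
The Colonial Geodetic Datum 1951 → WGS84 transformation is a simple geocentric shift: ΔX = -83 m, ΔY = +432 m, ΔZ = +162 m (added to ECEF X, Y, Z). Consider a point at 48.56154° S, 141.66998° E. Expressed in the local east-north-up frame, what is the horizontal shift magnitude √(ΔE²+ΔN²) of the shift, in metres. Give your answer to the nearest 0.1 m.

458.2 m

The local east axis at (φ, λ) is (−sin λ, cos λ, 0), so ΔE = −sin(141.66998°)·(-83) + cos(141.66998°)·432 = -287.41 m.
The local north axis is (−sin φ cos λ, −sin φ sin λ, cos φ), giving ΔN = 48.810 + 200.852 + 107.214 = 356.88 m.
Horizontal magnitude = √(ΔE² + ΔN²) = √((-287.41)² + 356.88²) = 458.22 m.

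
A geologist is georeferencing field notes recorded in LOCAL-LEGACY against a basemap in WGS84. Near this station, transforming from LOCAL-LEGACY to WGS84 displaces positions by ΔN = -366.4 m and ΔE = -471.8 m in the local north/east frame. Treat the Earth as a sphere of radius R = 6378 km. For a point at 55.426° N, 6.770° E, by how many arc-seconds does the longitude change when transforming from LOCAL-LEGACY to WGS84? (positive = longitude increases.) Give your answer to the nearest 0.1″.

Δλ = -26.9″

At latitude 55.426°, cos φ = 0.567470.
One radian of longitude at latitude φ spans R cos φ, so Δλ = ΔE / (R cos φ) = -471.8 / (6378000 × 0.567470) = -1.3036e-04 rad = -26.888″.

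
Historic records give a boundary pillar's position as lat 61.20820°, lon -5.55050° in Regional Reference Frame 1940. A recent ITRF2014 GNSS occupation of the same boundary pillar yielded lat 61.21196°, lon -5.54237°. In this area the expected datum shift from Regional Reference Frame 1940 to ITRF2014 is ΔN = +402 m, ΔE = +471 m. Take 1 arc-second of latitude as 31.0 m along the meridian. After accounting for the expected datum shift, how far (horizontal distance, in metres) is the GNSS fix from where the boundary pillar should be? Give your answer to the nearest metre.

38 m

Observed coordinate differences: Δφ = +0.00376°, Δλ = +0.00813°.
Converting to metres (1° lat = 111600 m, cos φ = 0.481628): observed ΔN = 419.6 m, observed ΔE = 437.0 m.
Subtracting the expected shift leaves a residual of 419.6 − (402) = 17.6 m north and 437.0 − (471) = -34.0 m east.
Residual distance = √(17.6² + (-34.0)²) = 38.3 m.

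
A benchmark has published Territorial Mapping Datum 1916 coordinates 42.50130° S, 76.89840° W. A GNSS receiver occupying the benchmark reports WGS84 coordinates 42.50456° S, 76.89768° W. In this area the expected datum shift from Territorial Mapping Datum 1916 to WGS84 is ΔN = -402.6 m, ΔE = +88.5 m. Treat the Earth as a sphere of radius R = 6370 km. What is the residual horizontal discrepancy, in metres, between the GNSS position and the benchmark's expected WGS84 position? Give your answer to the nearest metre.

50 m

Observed coordinate differences: Δφ = -0.00326°, Δλ = +0.00072°.
Converting to metres (1° lat = 111177 m, cos φ = 0.737262): observed ΔN = -362.4 m, observed ΔE = 59.0 m.
Subtracting the expected shift leaves a residual of -362.4 − (-402.6) = 40.2 m north and 59.0 − (88.5) = -29.5 m east.
Residual distance = √(40.2² + (-29.5)²) = 49.8 m.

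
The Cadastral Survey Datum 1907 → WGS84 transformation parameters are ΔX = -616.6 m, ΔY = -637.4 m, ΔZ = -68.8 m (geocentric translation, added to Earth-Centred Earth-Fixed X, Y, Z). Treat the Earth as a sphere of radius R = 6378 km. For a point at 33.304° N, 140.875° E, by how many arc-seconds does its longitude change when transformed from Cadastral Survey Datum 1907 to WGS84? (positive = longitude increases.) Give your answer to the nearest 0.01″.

sin φ = 0.549081, cos φ = 0.835769, sin λ = 0.631014, cos λ = -0.775771.
East component: ΔE = −sin λ·ΔX + cos λ·ΔY = −(0.631014)(-616.6) + (-0.775771)(-637.4) = 883.56 m.
1° of latitude spans πR/180 = 111317 m; at latitude φ, 1° of longitude spans that × cos φ = 93035.4 m, so Δλ = 883.56 / 93035.4 × 3600 = 34.189″.

Δλ = 34.19″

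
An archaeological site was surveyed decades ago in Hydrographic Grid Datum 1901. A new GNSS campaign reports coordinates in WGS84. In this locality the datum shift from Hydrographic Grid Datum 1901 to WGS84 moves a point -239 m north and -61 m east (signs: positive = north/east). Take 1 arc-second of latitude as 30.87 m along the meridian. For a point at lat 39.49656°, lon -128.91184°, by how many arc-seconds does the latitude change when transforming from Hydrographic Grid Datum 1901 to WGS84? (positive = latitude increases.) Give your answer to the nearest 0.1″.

1″ of latitude = 30.87 m, so Δφ = -239.0 / 30.87 = -7.742″.

Δφ = -7.7″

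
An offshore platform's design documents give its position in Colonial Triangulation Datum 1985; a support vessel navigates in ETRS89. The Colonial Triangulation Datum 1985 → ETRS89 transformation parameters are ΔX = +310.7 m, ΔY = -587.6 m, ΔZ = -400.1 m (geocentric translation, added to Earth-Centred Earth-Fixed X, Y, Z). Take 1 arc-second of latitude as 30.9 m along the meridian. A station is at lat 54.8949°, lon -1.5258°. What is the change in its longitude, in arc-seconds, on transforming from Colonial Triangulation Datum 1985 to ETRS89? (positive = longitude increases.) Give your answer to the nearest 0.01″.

Δλ = -32.59″

sin φ = 0.818099, cos φ = 0.575078, sin λ = -0.026627, cos λ = 0.999645.
East component: ΔE = −sin λ·ΔX + cos λ·ΔY = −(-0.026627)(310.7) + (0.999645)(-587.6) = -579.12 m.
1° of latitude spans 3600 × 30.90 = 111240 m; at latitude φ, 1° of longitude spans that × cos φ = 63971.7 m, so Δλ = -579.12 / 63971.7 × 3600 = -32.590″.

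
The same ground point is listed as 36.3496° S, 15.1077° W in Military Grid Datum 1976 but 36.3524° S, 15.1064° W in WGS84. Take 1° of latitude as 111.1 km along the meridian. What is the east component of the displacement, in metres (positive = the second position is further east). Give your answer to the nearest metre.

ΔE = 116 m

Δφ = -36.3524° − -36.3496° = -0.0028°; Δλ = -15.1064° − -15.1077° = +0.0013°.
ΔN = Δφ × 111100 = -311.1 m; ΔE = Δλ × 111100 × cos(-36.3496°) = +0.0013 × 111100 × 0.805415 = 116.3 m.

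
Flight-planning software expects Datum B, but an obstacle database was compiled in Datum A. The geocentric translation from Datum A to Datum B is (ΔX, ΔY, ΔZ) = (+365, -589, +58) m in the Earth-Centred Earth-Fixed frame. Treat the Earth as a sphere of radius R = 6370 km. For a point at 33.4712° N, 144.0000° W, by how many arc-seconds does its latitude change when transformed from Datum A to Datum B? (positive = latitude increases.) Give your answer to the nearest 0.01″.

Δφ = 0.66″

sin φ = 0.551518, cos φ = 0.834163, sin λ = -0.587785, cos λ = -0.809017.
North component: ΔN = −sin φ cos λ·ΔX − sin φ sin λ·ΔY + cos φ·ΔZ = −(0.551518)(-0.809017)(365) − (0.551518)(-0.587785)(-589) + (0.834163)(58) = 20.30 m.
1° of latitude spans πR/180 = 111177 m, so Δφ = 20.30 / 111177 × 3600 = 0.657″.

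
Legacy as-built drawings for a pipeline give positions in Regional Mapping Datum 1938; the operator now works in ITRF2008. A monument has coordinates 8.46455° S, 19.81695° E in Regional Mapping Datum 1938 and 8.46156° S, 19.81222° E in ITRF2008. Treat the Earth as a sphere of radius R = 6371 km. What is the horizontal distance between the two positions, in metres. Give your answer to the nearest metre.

617 m

Δφ = -8.46156° − -8.46455° = +0.00299°; Δλ = 19.81222° − 19.81695° = -0.00473°.
1° along a meridian = πR/180 = 111195 m.
ΔN = Δφ × 111195 = 332.5 m; ΔE = Δλ × 111195 × cos(-8.46455°) = -0.00473 × 111195 × 0.989107 = -520.2 m.
Distance = √(ΔE² + ΔN²) = √((-520.2)² + 332.5²) = 617.4 m.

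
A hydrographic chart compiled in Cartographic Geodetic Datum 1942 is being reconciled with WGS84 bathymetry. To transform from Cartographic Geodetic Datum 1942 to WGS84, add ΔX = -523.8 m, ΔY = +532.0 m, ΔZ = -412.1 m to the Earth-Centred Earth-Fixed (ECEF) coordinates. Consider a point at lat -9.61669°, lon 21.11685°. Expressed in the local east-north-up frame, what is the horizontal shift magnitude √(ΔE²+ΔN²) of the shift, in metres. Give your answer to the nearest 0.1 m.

At φ = -9.61669°, λ = 21.11685°: sin φ = -0.167056, cos φ = 0.985947, sin λ = 0.360271, cos λ = 0.932848.
ΔE = −sin λ·ΔX + cos λ·ΔY = −(0.360271)·(-523.8) + (0.932848)·(532.0) = 684.98 m.
ΔN = −sin φ cos λ·ΔX − sin φ sin λ·ΔY + cos φ·ΔZ = −(-0.167056)(0.932848)(-523.8) − (-0.167056)(0.360271)(532.0) + (0.985947)(-412.1) = -455.92 m.
Horizontal magnitude = √(ΔE² + ΔN²) = √(684.98² + (-455.92)²) = 822.84 m.

822.8 m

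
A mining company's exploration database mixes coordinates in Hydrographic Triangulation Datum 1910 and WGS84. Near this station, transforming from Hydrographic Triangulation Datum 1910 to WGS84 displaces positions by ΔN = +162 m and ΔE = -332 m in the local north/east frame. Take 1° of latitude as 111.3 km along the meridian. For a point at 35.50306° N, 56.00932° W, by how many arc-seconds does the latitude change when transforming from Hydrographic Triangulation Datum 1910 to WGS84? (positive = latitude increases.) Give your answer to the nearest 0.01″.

1° of latitude = 111.3 km, so Δφ = 162.0 / 111300 = 0.0014555° = 5.240″.

Δφ = 5.24″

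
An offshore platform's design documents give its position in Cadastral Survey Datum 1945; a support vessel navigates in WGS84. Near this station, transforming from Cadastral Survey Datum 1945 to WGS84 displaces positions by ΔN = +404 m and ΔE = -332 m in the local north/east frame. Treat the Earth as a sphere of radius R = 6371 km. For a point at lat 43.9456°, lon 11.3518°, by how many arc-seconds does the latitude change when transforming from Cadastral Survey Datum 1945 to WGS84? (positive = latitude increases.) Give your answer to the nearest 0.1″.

On a sphere of radius R, 1 rad of latitude = R, so Δφ = ΔN / R = 404.0 / 6371000 = 6.3412e-05 rad = 13.080″.

Δφ = 13.1″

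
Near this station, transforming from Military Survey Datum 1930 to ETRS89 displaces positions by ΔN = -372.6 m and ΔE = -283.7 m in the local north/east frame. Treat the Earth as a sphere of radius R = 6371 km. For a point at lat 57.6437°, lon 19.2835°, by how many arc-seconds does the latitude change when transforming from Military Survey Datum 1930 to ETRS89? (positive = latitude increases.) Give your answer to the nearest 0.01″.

On a sphere of radius R, 1 rad of latitude = R, so Δφ = ΔN / R = -372.6 / 6371000 = -5.8484e-05 rad = -12.063″.

Δφ = -12.06″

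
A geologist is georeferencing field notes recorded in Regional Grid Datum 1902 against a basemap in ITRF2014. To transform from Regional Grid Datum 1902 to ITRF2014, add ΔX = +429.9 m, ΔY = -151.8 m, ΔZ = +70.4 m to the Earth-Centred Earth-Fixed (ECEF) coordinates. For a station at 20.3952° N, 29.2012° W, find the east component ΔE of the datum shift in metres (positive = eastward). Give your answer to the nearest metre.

ΔE = 77 m

At φ = 20.3952°, λ = -29.2012°: sin φ = 0.348494, cos φ = 0.937311, sin λ = -0.487878, cos λ = 0.872912.
ΔE = −sin λ·ΔX + cos λ·ΔY = −(-0.487878)·(429.9) + (0.872912)·(-151.8) = 77.23 m.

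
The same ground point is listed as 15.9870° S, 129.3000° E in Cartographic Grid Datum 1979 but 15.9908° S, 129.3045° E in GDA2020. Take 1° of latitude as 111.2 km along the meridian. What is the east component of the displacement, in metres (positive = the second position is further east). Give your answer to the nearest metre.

ΔE = 481 m

Δφ = -15.9908° − -15.9870° = -0.0038°; Δλ = 129.3045° − 129.3000° = +0.0045°.
ΔN = Δφ × 111200 = -422.6 m; ΔE = Δλ × 111200 × cos(-15.9870°) = +0.0045 × 111200 × 0.961324 = 481.0 m.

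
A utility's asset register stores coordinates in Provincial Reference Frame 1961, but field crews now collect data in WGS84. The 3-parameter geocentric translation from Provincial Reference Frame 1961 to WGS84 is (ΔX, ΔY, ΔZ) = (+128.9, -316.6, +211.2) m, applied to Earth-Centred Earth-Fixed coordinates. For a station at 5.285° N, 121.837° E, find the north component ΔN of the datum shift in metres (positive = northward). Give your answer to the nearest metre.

The local north axis is (−sin φ cos λ, −sin φ sin λ, cos φ), giving ΔN = 6.263 + 24.775 + 210.302 = 241.34 m.

ΔN = 241 m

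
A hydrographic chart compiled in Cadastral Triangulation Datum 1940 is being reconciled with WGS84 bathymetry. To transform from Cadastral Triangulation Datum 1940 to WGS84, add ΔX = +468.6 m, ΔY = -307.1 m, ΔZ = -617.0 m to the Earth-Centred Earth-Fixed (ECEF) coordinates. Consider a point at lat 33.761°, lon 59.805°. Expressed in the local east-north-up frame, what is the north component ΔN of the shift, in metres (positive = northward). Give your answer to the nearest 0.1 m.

ΔN = -496.4 m

At φ = 33.761°, λ = 59.805°: sin φ = 0.555730, cos φ = 0.831363, sin λ = 0.864319, cos λ = 0.502945.
ΔN = −sin φ cos λ·ΔX − sin φ sin λ·ΔY + cos φ·ΔZ = −(0.555730)(0.502945)(468.6) − (0.555730)(0.864319)(-307.1) + (0.831363)(-617.0) = -496.42 m.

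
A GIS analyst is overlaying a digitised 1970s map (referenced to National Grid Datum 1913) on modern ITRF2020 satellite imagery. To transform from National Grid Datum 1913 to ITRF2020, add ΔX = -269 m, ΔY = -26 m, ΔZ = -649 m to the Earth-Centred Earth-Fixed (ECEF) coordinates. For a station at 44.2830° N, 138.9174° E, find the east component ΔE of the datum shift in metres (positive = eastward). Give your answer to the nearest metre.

The local east axis at (φ, λ) is (−sin λ, cos λ, 0), so ΔE = −sin(138.9174°)·(-269) + cos(138.9174°)·(-26) = 196.37 m.

ΔE = 196 m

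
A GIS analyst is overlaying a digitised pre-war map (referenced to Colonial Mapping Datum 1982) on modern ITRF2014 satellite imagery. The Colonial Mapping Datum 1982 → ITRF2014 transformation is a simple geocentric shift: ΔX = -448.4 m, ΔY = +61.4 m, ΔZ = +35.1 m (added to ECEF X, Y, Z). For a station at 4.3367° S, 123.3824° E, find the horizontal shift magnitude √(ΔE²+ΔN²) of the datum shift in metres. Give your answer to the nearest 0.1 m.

At φ = -4.3367°, λ = 123.3824°: sin φ = -0.075617, cos φ = 0.997137, sin λ = 0.835017, cos λ = -0.550224.
ΔE = −sin λ·ΔX + cos λ·ΔY = −(0.835017)·(-448.4) + (-0.550224)·(61.4) = 340.64 m.
ΔN = −sin φ cos λ·ΔX − sin φ sin λ·ΔY + cos φ·ΔZ = −(-0.075617)(-0.550224)(-448.4) − (-0.075617)(0.835017)(61.4) + (0.997137)(35.1) = 57.53 m.
Horizontal magnitude = √(ΔE² + ΔN²) = √(340.64² + 57.53²) = 345.46 m.

345.5 m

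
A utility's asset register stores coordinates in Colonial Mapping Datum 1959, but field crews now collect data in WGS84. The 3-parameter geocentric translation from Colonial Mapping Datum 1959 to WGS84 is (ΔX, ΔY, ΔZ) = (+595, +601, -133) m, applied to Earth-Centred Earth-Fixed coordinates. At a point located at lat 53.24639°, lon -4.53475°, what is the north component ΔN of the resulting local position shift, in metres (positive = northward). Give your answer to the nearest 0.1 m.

The local north axis is (−sin φ cos λ, −sin φ sin λ, cos φ), giving ΔN = -475.231 + 38.072 − 79.584 = -516.74 m.

ΔN = -516.7 m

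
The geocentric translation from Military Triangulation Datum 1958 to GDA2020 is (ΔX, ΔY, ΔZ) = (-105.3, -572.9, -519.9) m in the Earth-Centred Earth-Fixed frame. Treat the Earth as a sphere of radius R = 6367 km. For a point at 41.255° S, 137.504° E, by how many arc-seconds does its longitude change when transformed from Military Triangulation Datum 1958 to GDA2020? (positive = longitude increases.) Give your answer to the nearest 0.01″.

Δλ = 21.27″

sin φ = -0.659411, cos φ = 0.751782, sin λ = 0.675539, cos λ = -0.737325.
East component: ΔE = −sin λ·ΔX + cos λ·ΔY = −(0.675539)(-105.3) + (-0.737325)(-572.9) = 493.55 m.
1° of latitude spans πR/180 = 111125 m; at latitude φ, 1° of longitude spans that × cos φ = 83541.9 m, so Δλ = 493.55 / 83541.9 × 3600 = 21.268″.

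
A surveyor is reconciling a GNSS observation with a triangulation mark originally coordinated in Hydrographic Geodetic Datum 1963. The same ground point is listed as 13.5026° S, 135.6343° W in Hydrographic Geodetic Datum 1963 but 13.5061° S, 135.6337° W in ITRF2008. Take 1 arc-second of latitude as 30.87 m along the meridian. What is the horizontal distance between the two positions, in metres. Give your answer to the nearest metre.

394 m

Δφ = -13.5061° − -13.5026° = -0.0035°; Δλ = -135.6337° − -135.6343° = +0.0006°.
1° of latitude = 3600 × 30.87 = 111132 m.
ΔN = Δφ × 111132 = -389.0 m; ΔE = Δλ × 111132 × cos(-13.5026°) = +0.0006 × 111132 × 0.972359 = 64.8 m.
Distance = √(ΔE² + ΔN²) = √(64.8² + (-389.0)²) = 394.3 m.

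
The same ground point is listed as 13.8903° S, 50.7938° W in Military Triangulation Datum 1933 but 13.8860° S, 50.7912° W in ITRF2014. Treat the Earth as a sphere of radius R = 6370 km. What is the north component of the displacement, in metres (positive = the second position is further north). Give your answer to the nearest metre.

Δφ = -13.8860° − -13.8903° = +0.0043°; Δλ = -50.7912° − -50.7938° = +0.0026°.
1° along a meridian = πR/180 = 111177 m.
ΔN = Δφ × 111177 = 478.1 m; ΔE = Δλ × 111177 × cos(-13.8903°) = +0.0026 × 111177 × 0.970757 = 280.6 m.

ΔN = 478 m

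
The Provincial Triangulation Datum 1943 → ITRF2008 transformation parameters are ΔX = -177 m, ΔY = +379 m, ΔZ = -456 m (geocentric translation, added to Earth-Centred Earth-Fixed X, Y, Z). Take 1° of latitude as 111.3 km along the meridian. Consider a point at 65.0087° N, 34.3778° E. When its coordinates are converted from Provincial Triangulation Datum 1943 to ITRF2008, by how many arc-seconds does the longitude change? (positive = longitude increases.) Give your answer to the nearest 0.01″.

Δλ = 31.60″

sin φ = 0.906372, cos φ = 0.422481, sin λ = 0.564647, cos λ = 0.825332.
East component: ΔE = −sin λ·ΔX + cos λ·ΔY = −(0.564647)(-177) + (0.825332)(379) = 412.74 m.
1° of latitude spans 111300 m; at latitude φ, 1° of longitude spans that × cos φ = 47022.1 m, so Δλ = 412.74 / 47022.1 × 3600 = 31.600″.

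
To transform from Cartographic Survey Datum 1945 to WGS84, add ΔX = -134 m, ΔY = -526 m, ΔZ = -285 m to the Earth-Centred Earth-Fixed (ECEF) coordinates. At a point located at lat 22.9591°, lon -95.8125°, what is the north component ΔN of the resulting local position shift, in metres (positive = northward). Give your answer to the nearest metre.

ΔN = -472 m

At φ = 22.9591°, λ = -95.8125°: sin φ = 0.390074, cos φ = 0.920784, sin λ = -0.994859, cos λ = -0.101273.
ΔN = −sin φ cos λ·ΔX − sin φ sin λ·ΔY + cos φ·ΔZ = −(0.390074)(-0.101273)(-134) − (0.390074)(-0.994859)(-526) + (0.920784)(-285) = -471.84 m.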